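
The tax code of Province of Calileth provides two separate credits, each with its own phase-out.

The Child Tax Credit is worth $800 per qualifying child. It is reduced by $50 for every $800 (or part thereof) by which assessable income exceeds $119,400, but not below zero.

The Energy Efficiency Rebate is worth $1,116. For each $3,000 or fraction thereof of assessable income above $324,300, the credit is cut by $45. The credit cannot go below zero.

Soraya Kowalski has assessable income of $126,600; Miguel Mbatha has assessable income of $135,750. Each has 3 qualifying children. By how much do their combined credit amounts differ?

Soraya ($126,600): Child Tax Credit: base = 3 × $800 = $2,400. income exceeds $119,400 by $7,200, which is 9 full-or-partial $800 increments; reduction = 9 × $50 = $450, leaving $1,950. Energy Efficiency Rebate: $126,600 is at or below the $324,300 threshold, so the full $1,116 applies. total $1,950 + $1,116 = $3,066
Miguel ($135,750): Child Tax Credit: base = 3 × $800 = $2,400. income exceeds $119,400 by $16,350, which is 21 full-or-partial $800 increments; reduction = 21 × $50 = $1,050, leaving $1,350. Energy Efficiency Rebate: $135,750 is at or below the $324,300 threshold, so the full $1,116 applies. total $1,350 + $1,116 = $2,466
Difference: |$3,066 − $2,466| = $600.

$600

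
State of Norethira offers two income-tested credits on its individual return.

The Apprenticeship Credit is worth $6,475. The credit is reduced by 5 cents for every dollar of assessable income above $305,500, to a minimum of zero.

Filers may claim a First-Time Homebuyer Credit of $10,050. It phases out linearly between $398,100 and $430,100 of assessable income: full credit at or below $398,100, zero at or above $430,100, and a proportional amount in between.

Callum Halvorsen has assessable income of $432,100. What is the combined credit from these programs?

$145

Apprenticeship Credit: 5% of the $126,600 excess over $305,500 is $6,330; credit = $6,475 − $6,330 = $145.
First-Time Homebuyer Credit: $432,100 is at or above $430,100, so the credit is $0.
Total: $145 + $0 = $145.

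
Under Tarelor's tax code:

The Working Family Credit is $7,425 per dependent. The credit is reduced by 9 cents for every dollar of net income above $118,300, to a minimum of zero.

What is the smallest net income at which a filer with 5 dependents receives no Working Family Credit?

Full credit = 5 × $7,425 = $37,125.
The credit falls by 9% of each dollar above $118,300, so it reaches zero when the excess is $37,125 / 9% = $412,500: income = $118,300 + $412,500 = $530,800.

$530,800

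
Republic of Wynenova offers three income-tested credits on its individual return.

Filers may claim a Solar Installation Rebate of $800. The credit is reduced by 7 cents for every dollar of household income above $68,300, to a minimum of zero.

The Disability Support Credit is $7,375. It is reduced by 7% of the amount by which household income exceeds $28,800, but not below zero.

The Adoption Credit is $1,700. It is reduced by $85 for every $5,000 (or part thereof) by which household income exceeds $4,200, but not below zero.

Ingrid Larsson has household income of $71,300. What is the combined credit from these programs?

$5,500

Solar Installation Rebate: 7% of the $3,000 excess over $68,300 is $210; credit = $800 − $210 = $590.
Disability Support Credit: 7% of the $42,500 excess over $28,800 is $2,975; credit = $7,375 − $2,975 = $4,400.
Adoption Credit: income exceeds $4,200 by $67,100, which is 14 full-or-partial $5,000 increments; reduction = 14 × $85 = $1,190, leaving $510.
Total: $590 + $4,400 + $510 = $5,500.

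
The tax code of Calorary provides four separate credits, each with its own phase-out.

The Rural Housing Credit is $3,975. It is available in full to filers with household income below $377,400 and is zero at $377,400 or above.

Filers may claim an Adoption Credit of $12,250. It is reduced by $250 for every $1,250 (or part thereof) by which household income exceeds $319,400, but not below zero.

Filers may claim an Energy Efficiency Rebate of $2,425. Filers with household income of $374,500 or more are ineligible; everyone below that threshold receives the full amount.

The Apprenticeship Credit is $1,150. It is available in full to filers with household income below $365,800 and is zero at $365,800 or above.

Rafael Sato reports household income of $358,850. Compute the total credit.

$11,800

Rural Housing Credit: $358,850 is below the $377,400 cutoff, so the full $3,975 applies.
Adoption Credit: income exceeds $319,400 by $39,450, which is 32 full-or-partial $1,250 increments; reduction = 32 × $250 = $8,000, leaving $4,250.
Energy Efficiency Rebate: $358,850 is below the $374,500 cutoff, so the full $2,425 applies.
Apprenticeship Credit: $358,850 is below the $365,800 cutoff, so the full $1,150 applies.
Total: $3,975 + $4,250 + $2,425 + $1,150 = $11,800.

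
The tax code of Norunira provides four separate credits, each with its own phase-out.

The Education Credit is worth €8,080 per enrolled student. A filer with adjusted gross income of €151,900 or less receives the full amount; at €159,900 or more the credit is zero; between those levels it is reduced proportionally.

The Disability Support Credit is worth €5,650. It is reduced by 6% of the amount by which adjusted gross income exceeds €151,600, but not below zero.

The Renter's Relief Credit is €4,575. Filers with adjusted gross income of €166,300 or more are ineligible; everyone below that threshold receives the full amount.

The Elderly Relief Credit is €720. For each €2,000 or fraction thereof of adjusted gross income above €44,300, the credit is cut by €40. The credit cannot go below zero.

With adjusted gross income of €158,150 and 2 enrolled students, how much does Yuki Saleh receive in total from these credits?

Education Credit: base = 2 × €8,080 = €16,160. €158,150 is €6,250 into a €8,000 phase-out range, leaving 1,750/8,000 of the credit: €16,160 × 1,750/8,000 = €3,535.
Disability Support Credit: 6% of the €6,550 excess over €151,600 is €393; credit = €5,650 − €393 = €5,257.
Renter's Relief Credit: €158,150 is below the €166,300 cutoff, so the full €4,575 applies.
Elderly Relief Credit: income exceeds €44,300 by €113,850 → 57 increments × €40 = €2,280 ≥ base, so the credit is €0.
Total: €3,535 + €5,257 + €4,575 + €0 = €13,367.

€13,367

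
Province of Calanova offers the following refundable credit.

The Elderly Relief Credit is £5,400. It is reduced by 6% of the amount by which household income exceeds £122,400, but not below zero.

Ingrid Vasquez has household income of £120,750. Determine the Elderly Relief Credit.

£5,400

Elderly Relief Credit: £120,750 is at or below the £122,400 threshold, so the full £5,400 applies.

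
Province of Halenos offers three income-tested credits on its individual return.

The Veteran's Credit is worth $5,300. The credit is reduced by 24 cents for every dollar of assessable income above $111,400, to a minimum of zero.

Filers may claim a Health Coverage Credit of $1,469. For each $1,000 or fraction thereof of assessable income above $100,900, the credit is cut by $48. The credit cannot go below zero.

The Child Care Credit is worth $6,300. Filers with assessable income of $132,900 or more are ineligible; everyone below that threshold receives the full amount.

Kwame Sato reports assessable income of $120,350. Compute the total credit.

$9,961

Veteran's Credit: 24% of the $8,950 excess over $111,400 is $2,148; credit = $5,300 − $2,148 = $3,152.
Health Coverage Credit: income exceeds $100,900 by $19,450, which is 20 full-or-partial $1,000 increments; reduction = 20 × $48 = $960, leaving $509.
Child Care Credit: $120,350 is below the $132,900 cutoff, so the full $6,300 applies.
Total: $3,152 + $509 + $6,300 = $9,961.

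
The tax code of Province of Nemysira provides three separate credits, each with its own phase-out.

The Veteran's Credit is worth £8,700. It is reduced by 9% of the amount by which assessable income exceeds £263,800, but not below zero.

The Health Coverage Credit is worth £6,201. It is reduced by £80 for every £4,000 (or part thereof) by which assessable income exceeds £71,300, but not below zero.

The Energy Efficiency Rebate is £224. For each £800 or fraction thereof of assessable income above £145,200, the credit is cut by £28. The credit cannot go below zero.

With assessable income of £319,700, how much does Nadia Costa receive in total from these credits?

Veteran's Credit: 9% of the £55,900 excess over £263,800 is £5,031; credit = £8,700 − £5,031 = £3,669.
Health Coverage Credit: income exceeds £71,300 by £248,400, which is 63 full-or-partial £4,000 increments; reduction = 63 × £80 = £5,040, leaving £1,161.
Energy Efficiency Rebate: income exceeds £145,200 by £174,500 → 219 increments × £28 = £6,132 ≥ base, so the credit is £0.
Total: £3,669 + £1,161 + £0 = £4,830.

£4,830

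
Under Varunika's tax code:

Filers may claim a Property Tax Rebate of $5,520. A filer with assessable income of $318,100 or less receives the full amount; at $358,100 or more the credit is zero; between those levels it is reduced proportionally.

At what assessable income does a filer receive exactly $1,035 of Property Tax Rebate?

$1,035 is 1,035/5,520 of the full $5,520, so 4,485/5,520 of the $40,000 range has been used: income = $318,100 + $40,000 × 4,485/5,520 = $350,600.

$350,600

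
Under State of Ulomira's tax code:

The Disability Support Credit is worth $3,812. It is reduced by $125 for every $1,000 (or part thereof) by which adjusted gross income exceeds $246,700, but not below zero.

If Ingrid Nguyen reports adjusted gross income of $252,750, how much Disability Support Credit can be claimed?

$2,937

Disability Support Credit: income exceeds $246,700 by $6,050, which is 7 full-or-partial $1,000 increments; reduction = 7 × $125 = $875, leaving $2,937.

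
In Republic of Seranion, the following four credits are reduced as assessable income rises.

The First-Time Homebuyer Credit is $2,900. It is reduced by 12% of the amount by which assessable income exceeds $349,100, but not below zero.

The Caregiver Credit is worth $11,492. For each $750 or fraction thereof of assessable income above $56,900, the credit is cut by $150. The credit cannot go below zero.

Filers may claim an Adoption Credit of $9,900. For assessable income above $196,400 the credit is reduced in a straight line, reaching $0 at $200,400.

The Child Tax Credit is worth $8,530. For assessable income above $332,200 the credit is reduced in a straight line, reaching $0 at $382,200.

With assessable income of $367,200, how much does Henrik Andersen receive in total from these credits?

$3,287

First-Time Homebuyer Credit: 12% of the $18,100 excess over $349,100 is $2,172; credit = $2,900 − $2,172 = $728.
Caregiver Credit: income exceeds $56,900 by $310,300 → 414 increments × $150 = $62,100 ≥ base, so the credit is $0.
Adoption Credit: $367,200 is at or above $200,400, so the credit is $0.
Child Tax Credit: $367,200 is $35,000 into a $50,000 phase-out range, leaving 15,000/50,000 of the credit: $8,530 × 15,000/50,000 = $2,559.
Total: $728 + $0 + $0 + $2,559 = $3,287.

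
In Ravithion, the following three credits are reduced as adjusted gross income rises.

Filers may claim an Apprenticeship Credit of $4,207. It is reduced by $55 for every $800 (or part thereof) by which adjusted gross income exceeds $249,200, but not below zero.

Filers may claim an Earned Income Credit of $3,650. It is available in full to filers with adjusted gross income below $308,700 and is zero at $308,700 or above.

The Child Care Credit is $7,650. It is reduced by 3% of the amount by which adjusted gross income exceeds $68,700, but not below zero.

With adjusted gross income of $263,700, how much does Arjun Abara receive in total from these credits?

Apprenticeship Credit: income exceeds $249,200 by $14,500, which is 19 full-or-partial $800 increments; reduction = 19 × $55 = $1,045, leaving $3,162.
Earned Income Credit: $263,700 is below the $308,700 cutoff, so the full $3,650 applies.
Child Care Credit: 3% of the $195,000 excess over $68,700 is $5,850; credit = $7,650 − $5,850 = $1,800.
Total: $3,162 + $3,650 + $1,800 = $8,612.

$8,612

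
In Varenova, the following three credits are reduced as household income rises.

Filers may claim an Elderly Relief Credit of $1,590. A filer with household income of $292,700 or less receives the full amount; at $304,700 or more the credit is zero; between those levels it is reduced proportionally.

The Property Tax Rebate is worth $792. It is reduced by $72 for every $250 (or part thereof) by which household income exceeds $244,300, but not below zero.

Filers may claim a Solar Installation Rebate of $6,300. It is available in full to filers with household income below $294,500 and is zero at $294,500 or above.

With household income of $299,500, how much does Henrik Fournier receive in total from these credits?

Elderly Relief Credit: $299,500 is $6,800 into a $12,000 phase-out range, leaving 5,200/12,000 of the credit: $1,590 × 5,200/12,000 = $689.
Property Tax Rebate: income exceeds $244,300 by $55,200 → 221 increments × $72 = $15,912 ≥ base, so the credit is $0.
Solar Installation Rebate: $299,500 meets or exceeds the $294,500 cutoff, so the credit is $0.
Total: $689 + $0 + $0 = $689.

$689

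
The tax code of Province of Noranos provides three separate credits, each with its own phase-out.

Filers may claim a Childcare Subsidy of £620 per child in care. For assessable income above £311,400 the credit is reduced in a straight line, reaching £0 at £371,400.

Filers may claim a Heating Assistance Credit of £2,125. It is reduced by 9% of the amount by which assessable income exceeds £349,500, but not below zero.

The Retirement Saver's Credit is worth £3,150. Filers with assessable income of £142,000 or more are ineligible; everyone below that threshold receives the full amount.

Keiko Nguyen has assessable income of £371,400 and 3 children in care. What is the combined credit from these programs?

Childcare Subsidy: base = 3 × £620 = £1,860. £371,400 is at or above £371,400, so the credit is £0.
Heating Assistance Credit: 9% of the £21,900 excess over £349,500 is £1,971; credit = £2,125 − £1,971 = £154.
Retirement Saver's Credit: £371,400 meets or exceeds the £142,000 cutoff, so the credit is £0.
Total: £0 + £154 + £0 = £154.

£154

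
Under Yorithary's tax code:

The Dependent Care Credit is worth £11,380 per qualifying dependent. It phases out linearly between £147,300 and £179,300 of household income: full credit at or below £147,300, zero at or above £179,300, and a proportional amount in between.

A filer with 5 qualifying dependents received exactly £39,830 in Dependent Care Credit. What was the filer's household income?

£156,900

Full credit = 5 × £11,380 = £56,900.
£39,830 is 39,830/56,900 of the full £56,900, so 17,070/56,900 of the £32,000 range has been used: income = £147,300 + £32,000 × 17,070/56,900 = £156,900.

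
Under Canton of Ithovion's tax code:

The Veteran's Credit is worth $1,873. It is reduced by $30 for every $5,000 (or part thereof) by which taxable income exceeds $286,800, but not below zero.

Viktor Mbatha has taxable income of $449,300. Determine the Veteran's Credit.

$883

Veteran's Credit: income exceeds $286,800 by $162,500, which is 33 full-or-partial $5,000 increments; reduction = 33 × $30 = $990, leaving $883.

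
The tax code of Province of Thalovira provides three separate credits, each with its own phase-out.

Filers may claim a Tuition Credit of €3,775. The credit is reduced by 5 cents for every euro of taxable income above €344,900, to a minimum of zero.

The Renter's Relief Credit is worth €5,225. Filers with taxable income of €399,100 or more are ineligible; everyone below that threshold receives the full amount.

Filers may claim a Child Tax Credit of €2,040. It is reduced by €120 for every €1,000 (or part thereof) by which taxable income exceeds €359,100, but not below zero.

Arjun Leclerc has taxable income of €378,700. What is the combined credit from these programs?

Tuition Credit: 5% of the €33,800 excess over €344,900 is €1,690; credit = €3,775 − €1,690 = €2,085.
Renter's Relief Credit: €378,700 is below the €399,100 cutoff, so the full €5,225 applies.
Child Tax Credit: income exceeds €359,100 by €19,600 → 20 increments × €120 = €2,400 ≥ base, so the credit is €0.
Total: €2,085 + €5,225 + €0 = €7,310.

€7,310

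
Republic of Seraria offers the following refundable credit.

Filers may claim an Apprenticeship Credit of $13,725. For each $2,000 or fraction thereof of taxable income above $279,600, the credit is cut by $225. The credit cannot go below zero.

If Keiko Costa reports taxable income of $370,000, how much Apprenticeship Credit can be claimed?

Apprenticeship Credit: income exceeds $279,600 by $90,400, which is 46 full-or-partial $2,000 increments; reduction = 46 × $225 = $10,350, leaving $3,375.

$3,375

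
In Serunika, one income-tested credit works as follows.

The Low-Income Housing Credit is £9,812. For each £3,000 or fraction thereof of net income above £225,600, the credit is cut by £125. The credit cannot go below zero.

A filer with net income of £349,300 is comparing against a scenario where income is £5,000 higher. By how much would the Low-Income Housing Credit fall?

At £349,300 — income exceeds £225,600 by £123,700, which is 42 full-or-partial £3,000 increments; reduction = 42 × £125 = £5,250, leaving £4,562.
At £354,300 — income exceeds £225,600 by £128,700, which is 43 full-or-partial £3,000 increments; reduction = 43 × £125 = £5,375, leaving £4,437.
Lost: £4,562 − £4,437 = £125.

£125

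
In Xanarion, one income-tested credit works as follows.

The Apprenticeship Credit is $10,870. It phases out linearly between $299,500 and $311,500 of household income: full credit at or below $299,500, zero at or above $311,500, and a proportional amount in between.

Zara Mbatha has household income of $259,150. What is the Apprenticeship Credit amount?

Apprenticeship Credit: $259,150 is at or below the $299,500 threshold, so the full $10,870 applies.

$10,870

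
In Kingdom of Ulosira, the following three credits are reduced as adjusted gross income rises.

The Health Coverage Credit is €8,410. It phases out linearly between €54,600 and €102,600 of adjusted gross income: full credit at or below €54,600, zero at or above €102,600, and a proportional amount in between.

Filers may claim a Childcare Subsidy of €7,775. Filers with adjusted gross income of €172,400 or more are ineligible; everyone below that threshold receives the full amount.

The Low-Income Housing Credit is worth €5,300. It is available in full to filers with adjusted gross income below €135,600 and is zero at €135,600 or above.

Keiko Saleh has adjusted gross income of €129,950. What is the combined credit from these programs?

Health Coverage Credit: €129,950 is at or above €102,600, so the credit is €0.
Childcare Subsidy: €129,950 is below the €172,400 cutoff, so the full €7,775 applies.
Low-Income Housing Credit: €129,950 is below the €135,600 cutoff, so the full €5,300 applies.
Total: €0 + €7,775 + €5,300 = €13,075.

€13,075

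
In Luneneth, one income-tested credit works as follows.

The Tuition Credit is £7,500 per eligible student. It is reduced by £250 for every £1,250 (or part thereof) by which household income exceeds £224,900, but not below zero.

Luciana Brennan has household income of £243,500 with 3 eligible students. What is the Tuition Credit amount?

Tuition Credit: base = 3 × £7,500 = £22,500. income exceeds £224,900 by £18,600, which is 15 full-or-partial £1,250 increments; reduction = 15 × £250 = £3,750, leaving £18,750.

£18,750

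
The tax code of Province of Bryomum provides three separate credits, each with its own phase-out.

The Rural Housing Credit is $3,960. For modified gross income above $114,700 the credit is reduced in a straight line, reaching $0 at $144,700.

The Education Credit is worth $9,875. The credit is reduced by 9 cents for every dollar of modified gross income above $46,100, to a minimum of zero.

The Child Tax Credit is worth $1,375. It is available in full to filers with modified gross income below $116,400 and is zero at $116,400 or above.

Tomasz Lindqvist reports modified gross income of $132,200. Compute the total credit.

Rural Housing Credit: $132,200 is $17,500 into a $30,000 phase-out range, leaving 12,500/30,000 of the credit: $3,960 × 12,500/30,000 = $1,650.
Education Credit: 9% of the $86,100 excess over $46,100 is $7,749; credit = $9,875 − $7,749 = $2,126.
Child Tax Credit: $132,200 meets or exceeds the $116,400 cutoff, so the credit is $0.
Total: $1,650 + $2,126 + $0 = $3,776.

$3,776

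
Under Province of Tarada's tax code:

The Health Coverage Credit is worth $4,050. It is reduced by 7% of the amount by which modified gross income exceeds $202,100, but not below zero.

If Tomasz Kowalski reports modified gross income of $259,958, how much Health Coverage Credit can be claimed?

Health Coverage Credit: 7% of the $57,858 excess over $202,100 is $4,050.06 ≥ base, so the credit is $0.

$0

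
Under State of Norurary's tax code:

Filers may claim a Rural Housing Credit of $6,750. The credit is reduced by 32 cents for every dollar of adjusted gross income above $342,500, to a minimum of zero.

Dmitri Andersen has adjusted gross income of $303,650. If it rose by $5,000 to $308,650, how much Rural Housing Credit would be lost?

At $303,650 — $303,650 is at or below the $342,500 threshold, so the full $6,750 applies.
At $308,650 — $308,650 is at or below the $342,500 threshold, so the full $6,750 applies.
Lost: $6,750 − $6,750 = $0.

$0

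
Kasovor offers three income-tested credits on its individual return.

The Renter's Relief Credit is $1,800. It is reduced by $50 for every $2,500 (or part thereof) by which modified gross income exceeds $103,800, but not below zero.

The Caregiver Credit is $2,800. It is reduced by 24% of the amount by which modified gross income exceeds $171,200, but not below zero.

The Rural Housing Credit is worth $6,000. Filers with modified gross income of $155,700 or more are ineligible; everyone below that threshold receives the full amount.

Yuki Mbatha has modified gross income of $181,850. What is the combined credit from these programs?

$444

Renter's Relief Credit: income exceeds $103,800 by $78,050, which is 32 full-or-partial $2,500 increments; reduction = 32 × $50 = $1,600, leaving $200.
Caregiver Credit: 24% of the $10,650 excess over $171,200 is $2,556; credit = $2,800 − $2,556 = $244.
Rural Housing Credit: $181,850 meets or exceeds the $155,700 cutoff, so the credit is $0.
Total: $200 + $244 + $0 = $444.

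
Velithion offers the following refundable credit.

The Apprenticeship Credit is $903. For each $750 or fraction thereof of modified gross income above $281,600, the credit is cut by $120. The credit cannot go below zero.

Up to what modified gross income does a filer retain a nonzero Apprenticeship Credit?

$286,850

After 7 increments the reduction is 7 × $120 = $840, leaving $63; one more increment wipes it out. Increment 7 ends at excess 7 × $750 = $5,250, so the highest qualifying income is $281,600 + $5,250 = $286,850.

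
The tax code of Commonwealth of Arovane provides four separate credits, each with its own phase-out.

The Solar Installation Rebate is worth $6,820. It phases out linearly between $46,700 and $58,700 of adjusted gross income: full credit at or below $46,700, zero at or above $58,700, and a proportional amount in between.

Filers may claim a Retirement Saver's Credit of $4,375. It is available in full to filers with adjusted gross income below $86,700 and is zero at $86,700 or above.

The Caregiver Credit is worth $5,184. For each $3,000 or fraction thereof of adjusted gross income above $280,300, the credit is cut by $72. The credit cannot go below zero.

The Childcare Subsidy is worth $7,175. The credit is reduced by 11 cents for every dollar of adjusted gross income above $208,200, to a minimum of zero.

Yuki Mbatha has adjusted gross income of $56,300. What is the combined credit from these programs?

$18,098

Solar Installation Rebate: $56,300 is $9,600 into a $12,000 phase-out range, leaving 2,400/12,000 of the credit: $6,820 × 2,400/12,000 = $1,364.
Retirement Saver's Credit: $56,300 is below the $86,700 cutoff, so the full $4,375 applies.
Caregiver Credit: $56,300 is at or below the $280,300 threshold, so the full $5,184 applies.
Childcare Subsidy: $56,300 is at or below the $208,200 threshold, so the full $7,175 applies.
Total: $1,364 + $4,375 + $5,184 + $7,175 = $18,098.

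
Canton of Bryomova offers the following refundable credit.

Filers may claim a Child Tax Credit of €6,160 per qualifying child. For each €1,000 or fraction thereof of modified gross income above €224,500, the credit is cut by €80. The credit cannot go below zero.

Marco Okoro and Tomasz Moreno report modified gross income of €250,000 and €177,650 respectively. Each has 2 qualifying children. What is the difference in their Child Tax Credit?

€2,080

Marco (€250,000): Child Tax Credit: base = 2 × €6,160 = €12,320. income exceeds €224,500 by €25,500, which is 26 full-or-partial €1,000 increments; reduction = 26 × €80 = €2,080, leaving €10,240.
Tomasz (€177,650): Child Tax Credit: base = 2 × €6,160 = €12,320. €177,650 is at or below the €224,500 threshold, so the full €12,320 applies.
Difference: |€10,240 − €12,320| = €2,080.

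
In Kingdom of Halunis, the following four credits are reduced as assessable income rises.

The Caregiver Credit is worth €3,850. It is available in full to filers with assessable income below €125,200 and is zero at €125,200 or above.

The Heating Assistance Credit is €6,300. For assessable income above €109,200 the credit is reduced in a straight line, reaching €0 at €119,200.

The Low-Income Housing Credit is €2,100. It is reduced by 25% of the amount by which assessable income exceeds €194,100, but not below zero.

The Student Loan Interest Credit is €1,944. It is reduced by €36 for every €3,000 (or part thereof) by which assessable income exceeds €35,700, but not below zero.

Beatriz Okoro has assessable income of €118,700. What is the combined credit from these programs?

Caregiver Credit: €118,700 is below the €125,200 cutoff, so the full €3,850 applies.
Heating Assistance Credit: €118,700 is €9,500 into a €10,000 phase-out range, leaving 500/10,000 of the credit: €6,300 × 500/10,000 = €315.
Low-Income Housing Credit: €118,700 is at or below the €194,100 threshold, so the full €2,100 applies.
Student Loan Interest Credit: income exceeds €35,700 by €83,000, which is 28 full-or-partial €3,000 increments; reduction = 28 × €36 = €1,008, leaving €936.
Total: €3,850 + €315 + €2,100 + €936 = €7,201.

€7,201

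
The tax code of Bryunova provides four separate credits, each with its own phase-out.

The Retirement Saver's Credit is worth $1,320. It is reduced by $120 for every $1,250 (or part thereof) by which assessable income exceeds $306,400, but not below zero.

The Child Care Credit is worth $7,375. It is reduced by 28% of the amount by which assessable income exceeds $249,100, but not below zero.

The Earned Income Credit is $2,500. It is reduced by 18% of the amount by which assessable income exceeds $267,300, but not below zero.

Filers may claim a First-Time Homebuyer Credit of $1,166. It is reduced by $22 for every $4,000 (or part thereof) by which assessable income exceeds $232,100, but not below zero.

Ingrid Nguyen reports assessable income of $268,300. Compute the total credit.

Retirement Saver's Credit: $268,300 is at or below the $306,400 threshold, so the full $1,320 applies.
Child Care Credit: 28% of the $19,200 excess over $249,100 is $5,376; credit = $7,375 − $5,376 = $1,999.
Earned Income Credit: 18% of the $1,000 excess over $267,300 is $180; credit = $2,500 − $180 = $2,320.
First-Time Homebuyer Credit: income exceeds $232,100 by $36,200, which is 10 full-or-partial $4,000 increments; reduction = 10 × $22 = $220, leaving $946.
Total: $1,320 + $1,999 + $2,320 + $946 = $6,585.

$6,585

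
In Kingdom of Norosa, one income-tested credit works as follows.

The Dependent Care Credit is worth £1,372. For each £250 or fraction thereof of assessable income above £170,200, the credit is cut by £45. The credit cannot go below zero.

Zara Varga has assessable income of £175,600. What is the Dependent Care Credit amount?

Dependent Care Credit: income exceeds £170,200 by £5,400, which is 22 full-or-partial £250 increments; reduction = 22 × £45 = £990, leaving £382.

£382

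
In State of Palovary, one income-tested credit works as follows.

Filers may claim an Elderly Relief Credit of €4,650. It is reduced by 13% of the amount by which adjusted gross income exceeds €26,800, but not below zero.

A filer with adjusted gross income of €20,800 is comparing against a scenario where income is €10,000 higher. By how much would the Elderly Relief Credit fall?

At €20,800 — €20,800 is at or below the €26,800 threshold, so the full €4,650 applies.
At €30,800 — 13% of the €4,000 excess over €26,800 is €520; credit = €4,650 − €520 = €4,130.
Lost: €4,650 − €4,130 = €520.

€520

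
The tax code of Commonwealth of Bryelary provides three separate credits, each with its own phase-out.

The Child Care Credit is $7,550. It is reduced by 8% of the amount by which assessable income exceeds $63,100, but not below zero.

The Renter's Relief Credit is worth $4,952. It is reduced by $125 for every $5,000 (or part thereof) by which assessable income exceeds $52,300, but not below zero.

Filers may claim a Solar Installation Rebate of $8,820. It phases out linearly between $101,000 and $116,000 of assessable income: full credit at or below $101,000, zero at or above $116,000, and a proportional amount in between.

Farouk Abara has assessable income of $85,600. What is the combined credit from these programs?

Child Care Credit: 8% of the $22,500 excess over $63,100 is $1,800; credit = $7,550 − $1,800 = $5,750.
Renter's Relief Credit: income exceeds $52,300 by $33,300, which is 7 full-or-partial $5,000 increments; reduction = 7 × $125 = $875, leaving $4,077.
Solar Installation Rebate: $85,600 is at or below the $101,000 threshold, so the full $8,820 applies.
Total: $5,750 + $4,077 + $8,820 = $18,647.

$18,647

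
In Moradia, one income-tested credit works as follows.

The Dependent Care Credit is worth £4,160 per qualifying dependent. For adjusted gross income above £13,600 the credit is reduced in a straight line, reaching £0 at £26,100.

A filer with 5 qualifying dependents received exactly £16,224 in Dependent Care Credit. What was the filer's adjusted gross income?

£16,350

Full credit = 5 × £4,160 = £20,800.
£16,224 is 16,224/20,800 of the full £20,800, so 4,576/20,800 of the £12,500 range has been used: income = £13,600 + £12,500 × 4,576/20,800 = £16,350.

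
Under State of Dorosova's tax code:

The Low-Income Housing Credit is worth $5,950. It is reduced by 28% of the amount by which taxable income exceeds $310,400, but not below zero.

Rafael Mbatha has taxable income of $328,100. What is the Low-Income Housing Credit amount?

Low-Income Housing Credit: 28% of the $17,700 excess over $310,400 is $4,956; credit = $5,950 − $4,956 = $994.

$994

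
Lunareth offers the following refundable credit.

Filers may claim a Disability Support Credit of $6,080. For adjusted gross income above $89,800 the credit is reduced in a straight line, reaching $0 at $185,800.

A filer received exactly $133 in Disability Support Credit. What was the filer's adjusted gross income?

$183,700

$133 is 133/6,080 of the full $6,080, so 5,947/6,080 of the $96,000 range has been used: income = $89,800 + $96,000 × 5,947/6,080 = $183,700.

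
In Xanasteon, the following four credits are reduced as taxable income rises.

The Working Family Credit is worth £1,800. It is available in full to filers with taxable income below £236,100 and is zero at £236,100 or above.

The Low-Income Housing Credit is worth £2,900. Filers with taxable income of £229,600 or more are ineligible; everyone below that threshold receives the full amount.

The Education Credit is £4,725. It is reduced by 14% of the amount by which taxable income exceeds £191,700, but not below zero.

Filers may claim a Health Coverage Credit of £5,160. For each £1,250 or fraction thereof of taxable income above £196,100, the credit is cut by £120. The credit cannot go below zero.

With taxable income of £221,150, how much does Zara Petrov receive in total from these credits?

Working Family Credit: £221,150 is below the £236,100 cutoff, so the full £1,800 applies.
Low-Income Housing Credit: £221,150 is below the £229,600 cutoff, so the full £2,900 applies.
Education Credit: 14% of the £29,450 excess over £191,700 is £4,123; credit = £4,725 − £4,123 = £602.
Health Coverage Credit: income exceeds £196,100 by £25,050, which is 21 full-or-partial £1,250 increments; reduction = 21 × £120 = £2,520, leaving £2,640.
Total: £1,800 + £2,900 + £602 + £2,640 = £7,942.

£7,942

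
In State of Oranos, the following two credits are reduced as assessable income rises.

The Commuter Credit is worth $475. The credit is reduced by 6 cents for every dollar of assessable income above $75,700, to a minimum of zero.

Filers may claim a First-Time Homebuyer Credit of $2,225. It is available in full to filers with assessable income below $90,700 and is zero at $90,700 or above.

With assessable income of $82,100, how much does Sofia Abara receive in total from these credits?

$2,316

Commuter Credit: 6% of the $6,400 excess over $75,700 is $384; credit = $475 − $384 = $91.
First-Time Homebuyer Credit: $82,100 is below the $90,700 cutoff, so the full $2,225 applies.
Total: $91 + $2,225 = $2,316.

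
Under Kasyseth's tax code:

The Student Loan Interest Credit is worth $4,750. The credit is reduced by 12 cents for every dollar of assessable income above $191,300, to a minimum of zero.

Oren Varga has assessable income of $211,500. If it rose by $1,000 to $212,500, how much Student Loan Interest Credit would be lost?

$120

At $211,500 — 12% of the $20,200 excess over $191,300 is $2,424; credit = $4,750 − $2,424 = $2,326.
At $212,500 — 12% of the $21,200 excess over $191,300 is $2,544; credit = $4,750 − $2,544 = $2,206.
Lost: $2,326 − $2,206 = $120.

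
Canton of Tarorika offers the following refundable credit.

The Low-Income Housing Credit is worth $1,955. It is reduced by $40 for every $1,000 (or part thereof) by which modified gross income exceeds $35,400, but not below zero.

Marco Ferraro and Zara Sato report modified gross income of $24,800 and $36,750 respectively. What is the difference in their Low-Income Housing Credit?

$80

Marco ($24,800): Low-Income Housing Credit: $24,800 is at or below the $35,400 threshold, so the full $1,955 applies.
Zara ($36,750): Low-Income Housing Credit: income exceeds $35,400 by $1,350, which is 2 full-or-partial $1,000 increments; reduction = 2 × $40 = $80, leaving $1,875.
Difference: |$1,955 − $1,875| = $80.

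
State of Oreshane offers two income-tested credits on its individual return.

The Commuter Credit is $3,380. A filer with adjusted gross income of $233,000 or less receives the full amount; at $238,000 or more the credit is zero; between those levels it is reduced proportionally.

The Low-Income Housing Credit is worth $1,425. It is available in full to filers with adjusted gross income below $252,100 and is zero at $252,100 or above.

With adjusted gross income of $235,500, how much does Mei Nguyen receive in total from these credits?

$3,115

Commuter Credit: $235,500 is $2,500 into a $5,000 phase-out range, leaving 2,500/5,000 of the credit: $3,380 × 2,500/5,000 = $1,690.
Low-Income Housing Credit: $235,500 is below the $252,100 cutoff, so the full $1,425 applies.
Total: $1,690 + $1,425 = $3,115.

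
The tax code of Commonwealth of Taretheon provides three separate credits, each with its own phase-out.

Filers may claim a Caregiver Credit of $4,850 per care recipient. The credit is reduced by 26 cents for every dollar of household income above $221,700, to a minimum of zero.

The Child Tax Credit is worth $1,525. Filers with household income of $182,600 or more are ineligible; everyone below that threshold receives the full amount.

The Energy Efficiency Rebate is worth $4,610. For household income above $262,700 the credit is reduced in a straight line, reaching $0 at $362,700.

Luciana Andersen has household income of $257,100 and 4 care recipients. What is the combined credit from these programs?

$14,806

Caregiver Credit: base = 4 × $4,850 = $19,400. 26% of the $35,400 excess over $221,700 is $9,204; credit = $19,400 − $9,204 = $10,196.
Child Tax Credit: $257,100 meets or exceeds the $182,600 cutoff, so the credit is $0.
Energy Efficiency Rebate: $257,100 is at or below the $262,700 threshold, so the full $4,610 applies.
Total: $10,196 + $0 + $4,610 = $14,806.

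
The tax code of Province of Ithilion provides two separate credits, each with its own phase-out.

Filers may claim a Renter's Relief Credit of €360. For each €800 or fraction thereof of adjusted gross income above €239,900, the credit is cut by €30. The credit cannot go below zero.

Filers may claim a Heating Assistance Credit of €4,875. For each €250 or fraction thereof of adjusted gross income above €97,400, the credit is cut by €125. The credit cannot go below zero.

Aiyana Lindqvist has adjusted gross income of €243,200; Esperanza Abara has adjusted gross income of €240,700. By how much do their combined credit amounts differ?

Aiyana (€243,200): Renter's Relief Credit: income exceeds €239,900 by €3,300, which is 5 full-or-partial €800 increments; reduction = 5 × €30 = €150, leaving €210. Heating Assistance Credit: income exceeds €97,400 by €145,800 → 584 increments × €125 = €73,000 ≥ base, so the credit is €0. total €210 + €0 = €210
Esperanza (€240,700): Renter's Relief Credit: income exceeds €239,900 by €800, which is 1 full-or-partial €800 increment; reduction = 1 × €30 = €30, leaving €330. Heating Assistance Credit: income exceeds €97,400 by €143,300 → 574 increments × €125 = €71,750 ≥ base, so the credit is €0. total €330 + €0 = €330
Difference: |€210 − €330| = €120.

€120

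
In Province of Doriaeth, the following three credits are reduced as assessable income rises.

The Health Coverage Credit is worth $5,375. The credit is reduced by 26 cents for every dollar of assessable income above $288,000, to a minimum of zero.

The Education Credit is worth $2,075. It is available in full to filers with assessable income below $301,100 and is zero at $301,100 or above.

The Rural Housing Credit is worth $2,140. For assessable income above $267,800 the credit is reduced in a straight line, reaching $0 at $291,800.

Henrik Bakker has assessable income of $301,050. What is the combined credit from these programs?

Health Coverage Credit: 26% of the $13,050 excess over $288,000 is $3,393; credit = $5,375 − $3,393 = $1,982.
Education Credit: $301,050 is below the $301,100 cutoff, so the full $2,075 applies.
Rural Housing Credit: $301,050 is at or above $291,800, so the credit is $0.
Total: $1,982 + $2,075 + $0 = $4,057.

$4,057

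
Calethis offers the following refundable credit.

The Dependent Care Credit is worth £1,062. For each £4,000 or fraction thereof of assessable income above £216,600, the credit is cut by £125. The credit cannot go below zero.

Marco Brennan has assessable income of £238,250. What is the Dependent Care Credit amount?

Dependent Care Credit: income exceeds £216,600 by £21,650, which is 6 full-or-partial £4,000 increments; reduction = 6 × £125 = £750, leaving £312.

£312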